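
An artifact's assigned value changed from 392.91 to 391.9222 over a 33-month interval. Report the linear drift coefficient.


rate = (v2 - v1) / months
= (391.9222 - 392.91) / 33
= -0.9878 / 33
= -0.0299

-0.0299


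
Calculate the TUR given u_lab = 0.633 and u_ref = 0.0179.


TUR = u_lab / u_ref
= 0.633 / 0.0179
= 35.3631

35.3631


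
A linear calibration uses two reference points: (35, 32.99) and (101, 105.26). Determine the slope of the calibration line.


slope = (y2 - y1) / (x2 - x1)
= (105.26 - 32.99) / (101 - 35)
= 72.2700 / 66
= 1.0950

1.0950


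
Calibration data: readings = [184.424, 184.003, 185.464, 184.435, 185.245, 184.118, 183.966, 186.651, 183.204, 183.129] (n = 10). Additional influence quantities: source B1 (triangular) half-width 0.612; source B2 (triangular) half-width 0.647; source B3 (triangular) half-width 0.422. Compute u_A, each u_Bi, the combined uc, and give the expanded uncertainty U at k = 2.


mean = (184.424 + 184.003 + 185.464 + 184.435 + 185.245 + 184.118 + 183.966 + 186.651 + 183.204 + 183.129) / 10 = 184.4639
s = sqrt(sum((x - mean)^2)/(n-1)) = 1.0721441
u_A = s / sqrt(n) = 1.0721441 / sqrt(10) = 0.33904173
u_B1 = 0.612 / sqrt(6) = 0.24984795
u_B2 = 0.647 / sqrt(6) = 0.26413664
u_B3 = 0.422 / sqrt(6) = 0.17228078
uc = sqrt(0.33904173^2 + 0.24984795^2 + 0.26413664^2 + 0.17228078^2) = 0.52613888
U = k * uc = 2 * 0.52613888
U = 1.0523

1.0523


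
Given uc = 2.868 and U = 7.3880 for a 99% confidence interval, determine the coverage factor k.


k = U / uc
k = 7.3880 / 2.868
k = 2.576

2.576


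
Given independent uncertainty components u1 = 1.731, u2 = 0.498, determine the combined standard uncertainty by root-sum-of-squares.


uc = sqrt(1.731^2 + 0.498^2)
uc = sqrt(3.244365)
uc = 1.8012

1.8012


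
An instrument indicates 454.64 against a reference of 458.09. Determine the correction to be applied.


Correction = standard - reading
= 458.09 - 454.64
= 3.4500

3.4500


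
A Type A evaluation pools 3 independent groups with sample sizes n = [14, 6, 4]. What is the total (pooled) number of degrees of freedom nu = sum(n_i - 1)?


nu = sum_i (n_i - 1)
nu = ((14 - 1) + (6 - 1) + (4 - 1))
nu = 13 + 5 + 3
nu = 21

21


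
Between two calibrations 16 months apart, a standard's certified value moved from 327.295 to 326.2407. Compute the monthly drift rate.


rate = (v2 - v1) / months
= (326.2407 - 327.295) / 16
= -1.0543 / 16
= -0.0659

-0.0659


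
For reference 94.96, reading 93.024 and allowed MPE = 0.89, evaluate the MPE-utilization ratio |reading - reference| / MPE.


e = indication - reference = 93.024 - 94.96 = -1.9360
|e| = 1.9360
ratio = |e| / MPE = 1.9360 / 0.89
ratio = 2.1753

2.1753


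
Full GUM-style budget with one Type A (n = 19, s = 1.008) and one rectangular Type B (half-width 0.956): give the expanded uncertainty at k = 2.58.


u_A = s / sqrt(n) = 1.008 / sqrt(19) = 0.23125106
u_B = half_width / sqrt(3) = 0.956 / sqrt(3) = 0.55194686
uc = sqrt(u_A^2 + u_B^2) = sqrt(0.23125106^2 + 0.55194686^2) = 0.59843328
U = k * uc = 2.58 * 0.59843328
U = 1.5440

1.5440


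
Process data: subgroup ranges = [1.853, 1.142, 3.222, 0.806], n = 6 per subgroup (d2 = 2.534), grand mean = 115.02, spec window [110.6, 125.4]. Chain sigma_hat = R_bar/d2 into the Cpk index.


R_bar = (1.853 + 1.142 + 3.222 + 0.806) / 4 = 1.75575
sigma = R_bar / d2 = 1.75575 / 2.534 = 0.69287687
Cp = (USL - LSL)/(6*sigma) = (125.4 - 110.6)/(6*0.69287687) = 3.5600
Cpu = (125.4 - 115.02)/(3*0.69287687) = 4.9937
Cpl = (115.02 - 110.6)/(3*0.69287687) = 2.1264
Cpk = min(Cpu, Cpl) = 2.1264

2.1264


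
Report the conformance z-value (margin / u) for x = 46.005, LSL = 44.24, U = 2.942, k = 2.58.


u = U / k = 2.942 / 2.58 = 1.1403101
margin = |LSL - x| = |44.24 - 46.005| = 1.765
z = margin / u = 1.765 / 1.1403101
z = 1.5478

1.5478


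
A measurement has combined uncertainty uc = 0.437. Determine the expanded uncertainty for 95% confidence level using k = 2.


U = k * uc
U = 2 * 0.437
U = 0.8740

0.8740


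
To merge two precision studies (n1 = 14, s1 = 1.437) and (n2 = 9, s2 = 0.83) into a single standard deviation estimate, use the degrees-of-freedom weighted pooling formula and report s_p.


s_p = sqrt(((n1-1)*s1^2 + (n2-1)*s2^2) / (n1+n2-2))
numerator = (14-1)*1.437^2 + (9-1)*0.83^2 = 26.844597 + 5.5112 = 32.355797
denominator = 14 + 9 - 2 = 21
s_p^2 = 32.355797 / 21 = 1.5407522
s_p = sqrt(1.5407522) = 1.2413

1.2413


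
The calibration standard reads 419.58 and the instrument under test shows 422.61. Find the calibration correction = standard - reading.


Correction = standard - reading
= 419.58 - 422.61
= -3.0300

-3.0300


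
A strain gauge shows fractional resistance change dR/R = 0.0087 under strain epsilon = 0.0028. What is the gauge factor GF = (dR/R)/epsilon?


GF = (dR/R) / epsilon
= 0.0087 / 0.0028
= 3.1071

3.1071


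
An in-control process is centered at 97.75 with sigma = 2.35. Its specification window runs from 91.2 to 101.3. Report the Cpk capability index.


Cpu = (USL - mean) / (3*sigma) = (101.3 - 97.75) / (3*2.35) = 0.5035
Cpl = (mean - LSL) / (3*sigma) = (97.75 - 91.2) / (3*2.35) = 0.9291
Cpk = min(Cpu, Cpl) = 0.5035

0.5035


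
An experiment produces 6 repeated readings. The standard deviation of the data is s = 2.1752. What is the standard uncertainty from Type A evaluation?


u_A = s / sqrt(n)
u_A = 2.1752 / sqrt(6)
u_A = 2.1752 / 2.4494897
u_A = 0.8880

0.8880


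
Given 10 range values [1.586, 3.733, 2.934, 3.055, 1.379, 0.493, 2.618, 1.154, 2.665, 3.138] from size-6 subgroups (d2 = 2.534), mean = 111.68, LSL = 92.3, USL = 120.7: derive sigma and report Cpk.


R_bar = (1.586 + 3.733 + 2.934 + 3.055 + 1.379 + 0.493 + 2.618 + 1.154 + 2.665 + 3.138) / 10 = 2.2755
sigma = R_bar / d2 = 2.2755 / 2.534 = 0.89798737
Cp = (USL - LSL)/(6*sigma) = (120.7 - 92.3)/(6*0.89798737) = 5.2710
Cpu = (120.7 - 111.68)/(3*0.89798737) = 3.3482
Cpl = (111.68 - 92.3)/(3*0.89798737) = 7.1939
Cpk = min(Cpu, Cpl) = 3.3482

3.3482


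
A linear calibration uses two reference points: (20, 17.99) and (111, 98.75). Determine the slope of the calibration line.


slope = (y2 - y1) / (x2 - x1)
= (98.75 - 17.99) / (111 - 20)
= 80.7600 / 91
= 0.8875

0.8875


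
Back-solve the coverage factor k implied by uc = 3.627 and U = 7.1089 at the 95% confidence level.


k = U / uc
k = 7.1089 / 3.627
k = 1.96

1.96


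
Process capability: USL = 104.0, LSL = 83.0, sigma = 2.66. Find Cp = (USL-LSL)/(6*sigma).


Cp = (USL - LSL) / (6 * sigma)
= (104.0 - 83.0) / (6 * 2.66)
= 21.0000 / 15.9600
= 1.3158

1.3158


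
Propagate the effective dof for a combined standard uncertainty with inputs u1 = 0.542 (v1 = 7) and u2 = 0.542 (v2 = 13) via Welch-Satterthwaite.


uc = sqrt(u1^2 + u2^2) = sqrt(0.542^2 + 0.542^2) = 0.76650375
v_eff = uc^4 / (u1^4/v1 + u2^4/v2)
= 0.76650375^4 / (0.542^4/7 + 0.542^4/13)
= 0.34518915 / 0.018966437
v_eff = 18.2000

18.2000


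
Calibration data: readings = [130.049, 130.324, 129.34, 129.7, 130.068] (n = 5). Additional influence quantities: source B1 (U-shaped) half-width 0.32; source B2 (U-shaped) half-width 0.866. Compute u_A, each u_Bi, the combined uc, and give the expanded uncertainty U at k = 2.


mean = (130.049 + 130.324 + 129.34 + 129.7 + 130.068) / 5 = 129.8962
s = sqrt(sum((x - mean)^2)/(n-1)) = 0.38201073
u_A = s / sqrt(n) = 0.38201073 / sqrt(5) = 0.17084039
u_B1 = 0.32 / sqrt(2) = 0.22627417
u_B2 = 0.866 / sqrt(2) = 0.61235447
uc = sqrt(0.17084039^2 + 0.22627417^2 + 0.61235447^2) = 0.67480696
U = k * uc = 2 * 0.67480696
U = 1.3496

1.3496


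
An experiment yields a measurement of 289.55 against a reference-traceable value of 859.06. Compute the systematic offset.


Systematic error = measured - true
= 289.55 - 859.06
= -569.5100

-569.5100


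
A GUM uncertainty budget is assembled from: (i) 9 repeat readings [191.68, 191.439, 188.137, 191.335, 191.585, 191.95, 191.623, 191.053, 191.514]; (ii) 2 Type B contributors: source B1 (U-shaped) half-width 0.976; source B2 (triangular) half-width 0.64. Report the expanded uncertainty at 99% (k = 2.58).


mean = (191.68 + 191.439 + 188.137 + 191.335 + 191.585 + 191.95 + 191.623 + 191.053 + 191.514) / 9 = 191.1462222
s = sqrt(sum((x - mean)^2)/(n-1)) = 1.1549646
u_A = s / sqrt(n) = 1.1549646 / sqrt(9) = 0.3849882
u_B1 = 0.976 / sqrt(2) = 0.69013622
u_B2 = 0.64 / sqrt(6) = 0.26127891
uc = sqrt(0.3849882^2 + 0.69013622^2 + 0.26127891^2) = 0.83232841
U = k * uc = 2.58 * 0.83232841
U = 2.1474

2.1474


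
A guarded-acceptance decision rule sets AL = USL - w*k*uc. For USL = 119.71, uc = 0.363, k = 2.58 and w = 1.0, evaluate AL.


U = k * uc = 2.58 * 0.363 = 0.93654
guard band g = w * U = 1.0 * 0.93654 = 0.93654
AL = USL - g = 119.71 - 0.93654
AL = 118.7735

118.7735


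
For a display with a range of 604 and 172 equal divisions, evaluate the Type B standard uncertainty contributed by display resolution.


resolution = range / divisions
resolution = 604 / 172 = 3.5116279
u_res = resolution / (2*sqrt(3))
u_res = 3.5116279 / 3.4641016
u_res = 1.0137

1.0137


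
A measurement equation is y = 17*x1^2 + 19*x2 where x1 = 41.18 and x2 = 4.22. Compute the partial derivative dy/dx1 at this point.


y = 17*x1^2 + 19*x2
dy/dx1 = 2*17*x1
Evaluate at x1 = 41.18: c1 = 34 * 41.18
c1 = 1400.1200

1400.1200


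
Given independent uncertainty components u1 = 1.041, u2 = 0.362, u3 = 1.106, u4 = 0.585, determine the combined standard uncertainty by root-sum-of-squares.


uc = sqrt(1.041^2 + 0.362^2 + 1.106^2 + 0.585^2)
uc = sqrt(2.780186)
uc = 1.6674

1.6674


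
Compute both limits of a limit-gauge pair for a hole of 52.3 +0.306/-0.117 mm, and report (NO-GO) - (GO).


GO = nominal - lower_tol (smallest hole = maximum material condition)
GO = 52.3 - 0.117 = 52.183
NO-GO = nominal + upper_tol (largest hole = least material condition)
NO-GO = 52.3 + 0.306 = 52.606
spread = NO-GO - GO = 52.606 - 52.183 = 0.4230

0.4230


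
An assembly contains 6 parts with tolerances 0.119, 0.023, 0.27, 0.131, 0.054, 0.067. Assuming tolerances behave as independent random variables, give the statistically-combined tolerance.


RSS = sqrt(0.119^2 + 0.023^2 + 0.27^2 + 0.131^2 + 0.054^2 + 0.067^2)
= sqrt(0.112156)
= 0.3349

0.3349


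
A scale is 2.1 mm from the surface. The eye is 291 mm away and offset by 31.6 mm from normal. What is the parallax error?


error = h * offset / d
= 2.1 * 31.6 / 291
= 0.2280

0.2280


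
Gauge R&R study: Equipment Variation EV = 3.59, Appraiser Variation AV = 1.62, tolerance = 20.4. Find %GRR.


GRR = sqrt(EV^2 + AV^2) = sqrt(3.59^2 + 1.62^2) = 3.9385911
%GRR = GRR / tol * 100 = 3.9385911 / 20.4 * 100
%GRR = 19.3068

19.3068


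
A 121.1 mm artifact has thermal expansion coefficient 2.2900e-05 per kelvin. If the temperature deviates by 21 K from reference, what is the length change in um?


dL = L * alpha * dT
= 121.1 * 2.2900e-05 * 21
= 0.0582370 mm
dL_um = 0.0582370 * 1000 = 58.2370 um

58.2370


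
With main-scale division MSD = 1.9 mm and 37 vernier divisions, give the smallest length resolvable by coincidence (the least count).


LC = MSD / n_div
= 1.9 / 37
= 0.0514

0.0514


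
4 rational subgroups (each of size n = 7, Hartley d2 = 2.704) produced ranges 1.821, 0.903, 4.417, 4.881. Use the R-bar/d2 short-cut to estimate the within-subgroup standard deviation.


R_bar = (1.821 + 0.903 + 4.417 + 4.881) / 4
R_bar = 12.022 / 4 = 3.0055
sigma_hat = R_bar / d2 = 3.0055 / 2.704 = 1.1115

1.1115


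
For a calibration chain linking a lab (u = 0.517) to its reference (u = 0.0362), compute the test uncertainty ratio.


TUR = u_lab / u_ref
= 0.517 / 0.0362
= 14.2818

14.2818


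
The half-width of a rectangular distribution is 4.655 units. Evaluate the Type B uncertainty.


u_B = half_width / sqrt(3)
u_B = 4.655 / 1.7320508
u_B = 2.6876

2.6876


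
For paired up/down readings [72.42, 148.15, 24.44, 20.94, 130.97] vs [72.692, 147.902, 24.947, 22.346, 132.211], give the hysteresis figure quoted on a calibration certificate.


|72.42 - 72.692| = 0.2720
|148.15 - 147.902| = 0.2480
|24.44 - 24.947| = 0.5070
|20.94 - 22.346| = 1.4060
|130.97 - 132.211| = 1.2410
hysteresis = max(diffs) = 1.4060

1.4060


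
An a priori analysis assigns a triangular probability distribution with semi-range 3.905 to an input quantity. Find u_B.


u_B = half_width / sqrt(6)
u_B = 3.905 / 2.4494897
u_B = 1.5942

1.5942


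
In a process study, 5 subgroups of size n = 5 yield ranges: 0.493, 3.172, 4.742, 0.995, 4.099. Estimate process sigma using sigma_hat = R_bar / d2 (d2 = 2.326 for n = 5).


R_bar = (0.493 + 3.172 + 4.742 + 0.995 + 4.099) / 5
R_bar = 13.501 / 5 = 2.7002
sigma_hat = R_bar / d2 = 2.7002 / 2.326 = 1.1609

1.1609


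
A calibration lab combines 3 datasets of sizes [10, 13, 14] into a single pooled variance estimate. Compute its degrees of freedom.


nu = sum_i (n_i - 1)
nu = ((10 - 1) + (13 - 1) + (14 - 1))
nu = 9 + 12 + 13
nu = 34

34


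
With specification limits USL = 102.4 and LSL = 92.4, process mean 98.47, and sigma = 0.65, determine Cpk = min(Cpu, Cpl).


Cpu = (USL - mean) / (3*sigma) = (102.4 - 98.47) / (3*0.65) = 2.0154
Cpl = (mean - LSL) / (3*sigma) = (98.47 - 92.4) / (3*0.65) = 3.1128
Cpk = min(Cpu, Cpl) = 2.0154

2.0154


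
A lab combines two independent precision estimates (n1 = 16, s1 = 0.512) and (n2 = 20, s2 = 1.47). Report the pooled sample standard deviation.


s_p = sqrt(((n1-1)*s1^2 + (n2-1)*s2^2) / (n1+n2-2))
numerator = (16-1)*0.512^2 + (20-1)*1.47^2 = 3.93216 + 41.0571 = 44.98926
denominator = 16 + 20 - 2 = 34
s_p^2 = 44.98926 / 34 = 1.3232135
s_p = sqrt(1.3232135) = 1.1503

1.1503


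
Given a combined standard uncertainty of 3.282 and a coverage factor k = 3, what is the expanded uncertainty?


U = k * uc
U = 3 * 3.282
U = 9.8460

9.8460


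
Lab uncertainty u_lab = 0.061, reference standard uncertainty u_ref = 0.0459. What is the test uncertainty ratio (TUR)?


TUR = u_lab / u_ref
= 0.061 / 0.0459
= 1.3290

1.3290


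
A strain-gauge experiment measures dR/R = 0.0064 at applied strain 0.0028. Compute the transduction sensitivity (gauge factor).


GF = (dR/R) / epsilon
= 0.0064 / 0.0028
= 2.2857

2.2857


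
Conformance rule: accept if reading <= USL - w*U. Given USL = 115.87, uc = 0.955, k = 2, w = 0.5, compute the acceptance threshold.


U = k * uc = 2 * 0.955 = 1.91
guard band g = w * U = 0.5 * 1.91 = 0.955
AL = USL - g = 115.87 - 0.955
AL = 114.9150

114.9150


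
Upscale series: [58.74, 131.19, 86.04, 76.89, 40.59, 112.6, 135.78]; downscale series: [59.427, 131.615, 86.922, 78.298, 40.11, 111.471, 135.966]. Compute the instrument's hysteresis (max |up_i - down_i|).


|58.74 - 59.427| = 0.6870
|131.19 - 131.615| = 0.4250
|86.04 - 86.922| = 0.8820
|76.89 - 78.298| = 1.4080
|40.59 - 40.11| = 0.4800
|112.6 - 111.471| = 1.1290
|135.78 - 135.966| = 0.1860
hysteresis = max(diffs) = 1.4080

1.4080


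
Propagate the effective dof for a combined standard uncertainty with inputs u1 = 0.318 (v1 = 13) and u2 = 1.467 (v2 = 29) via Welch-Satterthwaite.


uc = sqrt(u1^2 + u2^2) = sqrt(0.318^2 + 1.467^2) = 1.5010706
v_eff = uc^4 / (u1^4/v1 + u2^4/v2)
= 1.5010706^4 / (0.318^4/13 + 1.467^4/29)
= 5.0769686 / 0.16049307
v_eff = 31.6336

31.6336


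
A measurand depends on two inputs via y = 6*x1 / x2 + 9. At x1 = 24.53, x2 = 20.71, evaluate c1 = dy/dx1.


y = 6*x1 / x2 + 9
dy/dx1 = 6/x2
Evaluate at x2 = 20.71: c1 = 6 / 20.71
c1 = 0.2897

0.2897


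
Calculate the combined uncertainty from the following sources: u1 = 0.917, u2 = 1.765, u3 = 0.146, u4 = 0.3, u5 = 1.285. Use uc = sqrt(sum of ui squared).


uc = sqrt(0.917^2 + 1.765^2 + 0.146^2 + 0.3^2 + 1.285^2)
uc = sqrt(5.718655)
uc = 2.3914

2.3914


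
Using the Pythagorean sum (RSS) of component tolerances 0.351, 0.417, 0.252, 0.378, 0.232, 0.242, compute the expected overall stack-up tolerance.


RSS = sqrt(0.351^2 + 0.417^2 + 0.252^2 + 0.378^2 + 0.232^2 + 0.242^2)
= sqrt(0.615866)
= 0.7848

0.7848


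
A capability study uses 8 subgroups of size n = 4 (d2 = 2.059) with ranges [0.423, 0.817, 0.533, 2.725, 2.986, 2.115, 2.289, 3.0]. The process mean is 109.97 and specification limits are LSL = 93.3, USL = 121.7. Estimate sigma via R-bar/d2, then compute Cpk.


R_bar = (0.423 + 0.817 + 0.533 + 2.725 + 2.986 + 2.115 + 2.289 + 3.0) / 8 = 1.861
sigma = R_bar / d2 = 1.861 / 2.059 = 0.90383681
Cp = (USL - LSL)/(6*sigma) = (121.7 - 93.3)/(6*0.90383681) = 5.2369
Cpu = (121.7 - 109.97)/(3*0.90383681) = 4.3260
Cpl = (109.97 - 93.3)/(3*0.90383681) = 6.1479
Cpk = min(Cpu, Cpl) = 4.3260

4.3260


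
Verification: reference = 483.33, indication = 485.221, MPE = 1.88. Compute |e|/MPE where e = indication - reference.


e = indication - reference = 485.221 - 483.33 = 1.8910
|e| = 1.8910
ratio = |e| / MPE = 1.8910 / 1.88
ratio = 1.0059

1.0059


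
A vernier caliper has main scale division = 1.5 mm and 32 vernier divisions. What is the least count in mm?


LC = MSD / n_div
= 1.5 / 32
= 0.0469

0.0469


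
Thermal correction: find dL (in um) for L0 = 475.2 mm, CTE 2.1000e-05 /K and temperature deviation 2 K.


dL = L * alpha * dT
= 475.2 * 2.1000e-05 * 2
= 0.0199584 mm
dL_um = 0.0199584 * 1000 = 19.9584 um

19.9584


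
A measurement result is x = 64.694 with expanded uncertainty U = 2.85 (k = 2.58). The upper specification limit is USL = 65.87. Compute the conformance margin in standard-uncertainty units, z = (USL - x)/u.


u = U / k = 2.85 / 2.58 = 1.1046512
margin = |USL - x| = |65.87 - 64.694| = 1.176
z = margin / u = 1.176 / 1.1046512
z = 1.0646

1.0646


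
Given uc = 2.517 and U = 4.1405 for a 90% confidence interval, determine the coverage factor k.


k = U / uc
k = 4.1405 / 2.517
k = 1.645

1.645


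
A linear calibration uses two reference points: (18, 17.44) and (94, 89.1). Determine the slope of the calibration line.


slope = (y2 - y1) / (x2 - x1)
= (89.1 - 17.44) / (94 - 18)
= 71.6600 / 76
= 0.9429

0.9429


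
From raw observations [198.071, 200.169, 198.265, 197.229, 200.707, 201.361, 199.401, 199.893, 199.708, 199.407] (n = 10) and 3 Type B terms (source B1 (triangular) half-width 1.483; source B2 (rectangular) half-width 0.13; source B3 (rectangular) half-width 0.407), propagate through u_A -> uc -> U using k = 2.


mean = (198.071 + 200.169 + 198.265 + 197.229 + 200.707 + 201.361 + 199.401 + 199.893 + 199.708 + 199.407) / 10 = 199.4211
s = sqrt(sum((x - mean)^2)/(n-1)) = 1.2581445
u_A = s / sqrt(n) = 1.2581445 / sqrt(10) = 0.39786022
u_B1 = 1.483 / sqrt(6) = 0.60543221
u_B2 = 0.13 / sqrt(3) = 0.075055535
u_B3 = 0.407 / sqrt(3) = 0.23498156
uc = sqrt(0.39786022^2 + 0.60543221^2 + 0.075055535^2 + 0.23498156^2) = 0.76530424
U = k * uc = 2 * 0.76530424
U = 1.5306

1.5306


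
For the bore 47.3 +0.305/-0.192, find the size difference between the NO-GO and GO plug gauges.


GO = nominal - lower_tol (smallest hole = maximum material condition)
GO = 47.3 - 0.192 = 47.108
NO-GO = nominal + upper_tol (largest hole = least material condition)
NO-GO = 47.3 + 0.305 = 47.605
spread = NO-GO - GO = 47.605 - 47.108 = 0.4970

0.4970


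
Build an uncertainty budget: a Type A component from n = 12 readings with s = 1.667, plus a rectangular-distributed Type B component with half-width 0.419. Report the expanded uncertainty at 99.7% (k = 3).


u_A = s / sqrt(n) = 1.667 / sqrt(12) = 0.48122145
u_B = half_width / sqrt(3) = 0.419 / sqrt(3) = 0.24190976
uc = sqrt(u_A^2 + u_B^2) = sqrt(0.48122145^2 + 0.24190976^2) = 0.53860414
U = k * uc = 3 * 0.53860414
U = 1.6158

1.6158


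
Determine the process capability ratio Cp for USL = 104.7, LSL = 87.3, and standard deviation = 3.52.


Cp = (USL - LSL) / (6 * sigma)
= (104.7 - 87.3) / (6 * 3.52)
= 17.4000 / 21.1200
= 0.8239

0.8239


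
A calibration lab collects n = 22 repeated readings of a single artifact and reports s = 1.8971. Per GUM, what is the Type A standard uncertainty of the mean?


u_A = s / sqrt(n)
u_A = 1.8971 / sqrt(22)
u_A = 1.8971 / 4.6904158
u_A = 0.4045

0.4045


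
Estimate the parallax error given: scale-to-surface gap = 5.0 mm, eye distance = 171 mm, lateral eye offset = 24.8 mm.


error = h * offset / d
= 5.0 * 24.8 / 171
= 0.7251

0.7251


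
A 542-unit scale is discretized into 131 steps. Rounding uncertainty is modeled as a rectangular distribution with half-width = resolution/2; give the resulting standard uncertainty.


resolution = range / divisions
resolution = 542 / 131 = 4.1374046
u_res = resolution / (2*sqrt(3))
u_res = 4.1374046 / 3.4641016
u_res = 1.1944

1.1944


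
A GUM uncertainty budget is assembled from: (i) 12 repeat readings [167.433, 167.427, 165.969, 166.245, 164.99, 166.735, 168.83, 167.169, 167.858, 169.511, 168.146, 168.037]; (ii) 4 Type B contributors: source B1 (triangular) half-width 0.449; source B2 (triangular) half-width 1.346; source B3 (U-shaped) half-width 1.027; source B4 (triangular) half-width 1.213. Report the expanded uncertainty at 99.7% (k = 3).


mean = (167.433 + 167.427 + 165.969 + 166.245 + 164.99 + 166.735 + 168.83 + 167.169 + 167.858 + 169.511 + 168.146 + 168.037) / 12 = 167.3625
s = sqrt(sum((x - mean)^2)/(n-1)) = 1.2556666
u_A = s / sqrt(n) = 1.2556666 / sqrt(12) = 0.36247972
u_B1 = 0.449 / sqrt(6) = 0.18330348
u_B2 = 1.346 / sqrt(6) = 0.5495022
u_B3 = 1.027 / sqrt(2) = 0.72619866
u_B4 = 1.213 / sqrt(6) = 0.49520518
uc = sqrt(0.36247972^2 + 0.18330348^2 + 0.5495022^2 + 0.72619866^2 + 0.49520518^2) = 1.113345
U = k * uc = 3 * 1.113345
U = 3.3400

3.3400


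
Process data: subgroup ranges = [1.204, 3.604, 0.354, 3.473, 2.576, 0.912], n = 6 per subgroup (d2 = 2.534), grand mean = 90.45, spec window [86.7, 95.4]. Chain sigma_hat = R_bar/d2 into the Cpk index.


R_bar = (1.204 + 3.604 + 0.354 + 3.473 + 2.576 + 0.912) / 6 = 2.0205
sigma = R_bar / d2 = 2.0205 / 2.534 = 0.79735596
Cp = (USL - LSL)/(6*sigma) = (95.4 - 86.7)/(6*0.79735596) = 1.8185
Cpu = (95.4 - 90.45)/(3*0.79735596) = 2.0693
Cpl = (90.45 - 86.7)/(3*0.79735596) = 1.5677
Cpk = min(Cpu, Cpl) = 1.5677

1.5677


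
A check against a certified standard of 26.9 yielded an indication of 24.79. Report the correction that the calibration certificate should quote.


Correction = standard - reading
= 26.9 - 24.79
= 2.1100

2.1100


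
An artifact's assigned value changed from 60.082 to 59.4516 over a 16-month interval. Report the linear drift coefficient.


rate = (v2 - v1) / months
= (59.4516 - 60.082) / 16
= -0.6304 / 16
= -0.0394

-0.0394


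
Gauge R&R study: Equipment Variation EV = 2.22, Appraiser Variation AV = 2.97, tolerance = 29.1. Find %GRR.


GRR = sqrt(EV^2 + AV^2) = sqrt(2.22^2 + 2.97^2) = 3.7080049
%GRR = GRR / tol * 100 = 3.7080049 / 29.1 * 100
%GRR = 12.7423

12.7423


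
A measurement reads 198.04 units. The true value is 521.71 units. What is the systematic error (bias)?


Systematic error = measured - true
= 198.04 - 521.71
= -323.6700

-323.6700


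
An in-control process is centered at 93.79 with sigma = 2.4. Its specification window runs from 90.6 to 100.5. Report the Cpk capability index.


Cpu = (USL - mean) / (3*sigma) = (100.5 - 93.79) / (3*2.4) = 0.9319
Cpl = (mean - LSL) / (3*sigma) = (93.79 - 90.6) / (3*2.4) = 0.4431
Cpk = min(Cpu, Cpl) = 0.4431

0.4431


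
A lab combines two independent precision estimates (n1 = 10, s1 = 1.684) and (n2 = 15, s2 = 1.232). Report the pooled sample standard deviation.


s_p = sqrt(((n1-1)*s1^2 + (n2-1)*s2^2) / (n1+n2-2))
numerator = (10-1)*1.684^2 + (15-1)*1.232^2 = 25.522704 + 21.249536 = 46.77224
denominator = 10 + 15 - 2 = 23
s_p^2 = 46.77224 / 23 = 2.0335757
s_p = sqrt(2.0335757) = 1.4260

1.4260


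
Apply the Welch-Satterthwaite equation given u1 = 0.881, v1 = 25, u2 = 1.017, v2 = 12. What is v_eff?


uc = sqrt(u1^2 + u2^2) = sqrt(0.881^2 + 1.017^2) = 1.3455296
v_eff = uc^4 / (u1^4/v1 + u2^4/v2)
= 1.3455296^4 / (0.881^4/25 + 1.017^4/12)
= 3.2777289 / 0.11324318
v_eff = 28.9442

28.9442


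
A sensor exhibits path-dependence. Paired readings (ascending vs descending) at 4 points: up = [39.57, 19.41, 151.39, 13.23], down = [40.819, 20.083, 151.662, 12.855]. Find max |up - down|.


|39.57 - 40.819| = 1.2490
|19.41 - 20.083| = 0.6730
|151.39 - 151.662| = 0.2720
|13.23 - 12.855| = 0.3750
hysteresis = max(diffs) = 1.2490

1.2490


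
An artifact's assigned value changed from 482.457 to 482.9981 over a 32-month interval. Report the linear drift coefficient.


rate = (v2 - v1) / months
= (482.9981 - 482.457) / 32
= 0.5411 / 32
= 0.0169

0.0169


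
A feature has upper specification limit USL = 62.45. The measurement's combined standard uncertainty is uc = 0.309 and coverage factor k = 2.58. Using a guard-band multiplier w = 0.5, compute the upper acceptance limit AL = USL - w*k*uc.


U = k * uc = 2.58 * 0.309 = 0.79722
guard band g = w * U = 0.5 * 0.79722 = 0.39861
AL = USL - g = 62.45 - 0.39861
AL = 62.0514

62.0514


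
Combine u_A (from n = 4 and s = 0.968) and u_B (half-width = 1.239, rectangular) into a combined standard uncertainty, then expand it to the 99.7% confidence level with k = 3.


u_A = s / sqrt(n) = 0.968 / sqrt(4) = 0.484
u_B = half_width / sqrt(3) = 1.239 / sqrt(3) = 0.71533698
uc = sqrt(u_A^2 + u_B^2) = sqrt(0.484^2 + 0.71533698^2) = 0.86369149
U = k * uc = 3 * 0.86369149
U = 2.5911

2.5911


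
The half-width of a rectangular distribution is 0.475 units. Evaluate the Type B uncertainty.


u_B = half_width / sqrt(3)
u_B = 0.475 / 1.7320508
u_B = 0.2742

0.2742


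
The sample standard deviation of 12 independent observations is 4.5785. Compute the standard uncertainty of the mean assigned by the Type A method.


u_A = s / sqrt(n)
u_A = 4.5785 / sqrt(12)
u_A = 4.5785 / 3.4641016
u_A = 1.3217

1.3217


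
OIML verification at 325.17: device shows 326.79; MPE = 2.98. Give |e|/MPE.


e = indication - reference = 326.79 - 325.17 = 1.6200
|e| = 1.6200
ratio = |e| / MPE = 1.6200 / 2.98
ratio = 0.5436

0.5436


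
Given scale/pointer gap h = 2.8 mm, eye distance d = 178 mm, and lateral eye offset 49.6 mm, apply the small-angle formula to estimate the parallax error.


error = h * offset / d
= 2.8 * 49.6 / 178
= 0.7802

0.7802


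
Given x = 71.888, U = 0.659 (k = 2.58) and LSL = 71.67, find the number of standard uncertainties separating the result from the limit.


u = U / k = 0.659 / 2.58 = 0.25542636
margin = |LSL - x| = |71.67 - 71.888| = 0.218
z = margin / u = 0.218 / 0.25542636
z = 0.8535

0.8535


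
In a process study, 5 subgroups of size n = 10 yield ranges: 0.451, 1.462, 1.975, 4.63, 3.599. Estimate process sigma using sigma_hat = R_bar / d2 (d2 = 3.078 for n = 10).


R_bar = (0.451 + 1.462 + 1.975 + 4.63 + 3.599) / 5
R_bar = 12.117 / 5 = 2.4234
sigma_hat = R_bar / d2 = 2.4234 / 3.078 = 0.7873

0.7873


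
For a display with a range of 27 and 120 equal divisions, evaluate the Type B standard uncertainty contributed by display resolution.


resolution = range / divisions
resolution = 27 / 120 = 0.225
u_res = resolution / (2*sqrt(3))
u_res = 0.225 / 3.4641016
u_res = 0.0650

0.0650


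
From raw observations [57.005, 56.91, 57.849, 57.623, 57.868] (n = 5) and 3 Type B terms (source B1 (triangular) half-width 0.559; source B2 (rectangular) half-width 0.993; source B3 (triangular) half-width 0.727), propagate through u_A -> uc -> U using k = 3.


mean = (57.005 + 56.91 + 57.849 + 57.623 + 57.868) / 5 = 57.451
s = sqrt(sum((x - mean)^2)/(n-1)) = 0.46191828
u_A = s / sqrt(n) = 0.46191828 / sqrt(5) = 0.20657613
u_B1 = 0.559 / sqrt(6) = 0.22821079
u_B2 = 0.993 / sqrt(3) = 0.57330882
u_B3 = 0.727 / sqrt(6) = 0.29679651
uc = sqrt(0.20657613^2 + 0.22821079^2 + 0.57330882^2 + 0.29679651^2) = 0.71520978
U = k * uc = 3 * 0.71520978
U = 2.1456

2.1456


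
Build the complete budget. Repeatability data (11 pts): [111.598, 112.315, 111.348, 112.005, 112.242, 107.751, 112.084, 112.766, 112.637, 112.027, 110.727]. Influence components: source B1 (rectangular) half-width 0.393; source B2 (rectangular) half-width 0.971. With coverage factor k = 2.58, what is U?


mean = (111.598 + 112.315 + 111.348 + 112.005 + 112.242 + 107.751 + 112.084 + 112.766 + 112.637 + 112.027 + 110.727) / 11 = 111.5909091
s = sqrt(sum((x - mean)^2)/(n-1)) = 1.3992302
u_A = s / sqrt(n) = 1.3992302 / sqrt(11) = 0.42188378
u_B1 = 0.393 / sqrt(3) = 0.22689866
u_B2 = 0.971 / sqrt(3) = 0.56060711
uc = sqrt(0.42188378^2 + 0.22689866^2 + 0.56060711^2) = 0.73739356
U = k * uc = 2.58 * 0.73739356
U = 1.9025

1.9025


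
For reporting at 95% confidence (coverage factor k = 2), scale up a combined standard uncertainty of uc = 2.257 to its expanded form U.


U = k * uc
U = 2 * 2.257
U = 4.5140

4.5140


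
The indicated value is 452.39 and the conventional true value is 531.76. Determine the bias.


Systematic error = measured - true
= 452.39 - 531.76
= -79.3700

-79.3700


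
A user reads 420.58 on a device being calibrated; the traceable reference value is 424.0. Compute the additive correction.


Correction = standard - reading
= 424.0 - 420.58
= 3.4200

3.4200


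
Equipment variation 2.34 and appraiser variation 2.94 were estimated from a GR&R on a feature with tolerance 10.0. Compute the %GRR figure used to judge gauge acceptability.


GRR = sqrt(EV^2 + AV^2) = sqrt(2.34^2 + 2.94^2) = 3.7575524
%GRR = GRR / tol * 100 = 3.7575524 / 10.0 * 100
%GRR = 37.5755

37.5755


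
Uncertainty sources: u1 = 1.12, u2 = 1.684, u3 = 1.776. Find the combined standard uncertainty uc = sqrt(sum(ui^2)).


uc = sqrt(1.12^2 + 1.684^2 + 1.776^2)
uc = sqrt(7.244432)
uc = 2.6915

2.6915


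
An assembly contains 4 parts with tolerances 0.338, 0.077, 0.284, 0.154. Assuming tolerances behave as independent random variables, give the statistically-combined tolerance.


RSS = sqrt(0.338^2 + 0.077^2 + 0.284^2 + 0.154^2)
= sqrt(0.224545)
= 0.4739

0.4739


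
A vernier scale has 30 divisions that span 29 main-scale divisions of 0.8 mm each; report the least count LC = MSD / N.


LC = MSD / n_div
= 0.8 / 30
= 0.0267

0.0267


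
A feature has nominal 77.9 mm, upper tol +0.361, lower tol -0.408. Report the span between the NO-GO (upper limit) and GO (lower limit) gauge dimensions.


GO = nominal - lower_tol (smallest hole = maximum material condition)
GO = 77.9 - 0.408 = 77.492
NO-GO = nominal + upper_tol (largest hole = least material condition)
NO-GO = 77.9 + 0.361 = 78.261
spread = NO-GO - GO = 78.261 - 77.492 = 0.7690

0.7690


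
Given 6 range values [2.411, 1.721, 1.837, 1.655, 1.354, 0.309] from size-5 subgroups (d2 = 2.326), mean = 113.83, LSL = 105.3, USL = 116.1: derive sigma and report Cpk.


R_bar = (2.411 + 1.721 + 1.837 + 1.655 + 1.354 + 0.309) / 6 = 1.5478333
sigma = R_bar / d2 = 1.5478333 / 2.326 = 0.66544854
Cp = (USL - LSL)/(6*sigma) = (116.1 - 105.3)/(6*0.66544854) = 2.7049
Cpu = (116.1 - 113.83)/(3*0.66544854) = 1.1371
Cpl = (113.83 - 105.3)/(3*0.66544854) = 4.2728
Cpk = min(Cpu, Cpl) = 1.1371

1.1371


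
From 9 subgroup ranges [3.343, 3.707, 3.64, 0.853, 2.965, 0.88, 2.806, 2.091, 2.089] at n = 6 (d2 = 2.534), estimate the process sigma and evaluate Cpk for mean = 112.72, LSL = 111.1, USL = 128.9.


R_bar = (3.343 + 3.707 + 3.64 + 0.853 + 2.965 + 0.88 + 2.806 + 2.091 + 2.089) / 9 = 2.486
sigma = R_bar / d2 = 2.486 / 2.534 = 0.98105762
Cp = (USL - LSL)/(6*sigma) = (128.9 - 111.1)/(6*0.98105762) = 3.0239
Cpu = (128.9 - 112.72)/(3*0.98105762) = 5.4975
Cpl = (112.72 - 111.1)/(3*0.98105762) = 0.5504
Cpk = min(Cpu, Cpl) = 0.5504

0.5504


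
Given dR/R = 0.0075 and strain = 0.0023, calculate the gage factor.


GF = (dR/R) / epsilon
= 0.0075 / 0.0023
= 3.2609

3.2609


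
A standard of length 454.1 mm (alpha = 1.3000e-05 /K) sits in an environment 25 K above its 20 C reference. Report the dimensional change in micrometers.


dL = L * alpha * dT
= 454.1 * 1.3000e-05 * 25
= 0.1475825 mm
dL_um = 0.1475825 * 1000 = 147.5825 um

147.5825


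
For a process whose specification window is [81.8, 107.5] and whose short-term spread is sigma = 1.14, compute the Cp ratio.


Cp = (USL - LSL) / (6 * sigma)
= (107.5 - 81.8) / (6 * 1.14)
= 25.7000 / 6.8400
= 3.7573

3.7573


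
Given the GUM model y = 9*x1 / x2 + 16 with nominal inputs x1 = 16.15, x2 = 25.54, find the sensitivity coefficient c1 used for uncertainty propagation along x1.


y = 9*x1 / x2 + 16
dy/dx1 = 9/x2
Evaluate at x2 = 25.54: c1 = 9 / 25.54
c1 = 0.3524

0.3524


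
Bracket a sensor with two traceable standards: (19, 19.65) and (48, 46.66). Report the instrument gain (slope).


slope = (y2 - y1) / (x2 - x1)
= (46.66 - 19.65) / (48 - 19)
= 27.0100 / 29
= 0.9314

0.9314


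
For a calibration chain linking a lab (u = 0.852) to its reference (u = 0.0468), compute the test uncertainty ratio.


TUR = u_lab / u_ref
= 0.852 / 0.0468
= 18.2051

18.2051


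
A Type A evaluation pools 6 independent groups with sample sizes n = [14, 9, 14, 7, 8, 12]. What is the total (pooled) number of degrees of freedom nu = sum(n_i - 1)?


nu = sum_i (n_i - 1)
nu = ((14 - 1) + (9 - 1) + (14 - 1) + (7 - 1) + (8 - 1) + (12 - 1))
nu = 13 + 8 + 13 + 6 + 7 + 11
nu = 58

58


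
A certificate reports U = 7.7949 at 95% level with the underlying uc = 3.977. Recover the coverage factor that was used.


k = U / uc
k = 7.7949 / 3.977
k = 1.96

1.96


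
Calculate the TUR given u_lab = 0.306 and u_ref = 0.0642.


TUR = u_lab / u_ref
= 0.306 / 0.0642
= 4.7664

4.7664


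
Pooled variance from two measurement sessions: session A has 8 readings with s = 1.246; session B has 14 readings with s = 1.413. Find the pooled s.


s_p = sqrt(((n1-1)*s1^2 + (n2-1)*s2^2) / (n1+n2-2))
numerator = (8-1)*1.246^2 + (14-1)*1.413^2 = 10.867612 + 25.955397 = 36.823009
denominator = 8 + 14 - 2 = 20
s_p^2 = 36.823009 / 20 = 1.8411504
s_p = sqrt(1.8411504) = 1.3569

1.3569


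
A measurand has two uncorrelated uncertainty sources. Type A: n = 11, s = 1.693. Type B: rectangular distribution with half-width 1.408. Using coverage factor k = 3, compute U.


u_A = s / sqrt(n) = 1.693 / sqrt(11) = 0.51045871
u_B = half_width / sqrt(3) = 1.408 / sqrt(3) = 0.81290918
uc = sqrt(u_A^2 + u_B^2) = sqrt(0.51045871^2 + 0.81290918^2) = 0.95989032
U = k * uc = 3 * 0.95989032
U = 2.8797

2.8797


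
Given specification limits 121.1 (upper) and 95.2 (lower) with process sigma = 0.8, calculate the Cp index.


Cp = (USL - LSL) / (6 * sigma)
= (121.1 - 95.2) / (6 * 0.8)
= 25.9000 / 4.8000
= 5.3958

5.3958


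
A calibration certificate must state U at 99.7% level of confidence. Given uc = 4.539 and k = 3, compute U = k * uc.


U = k * uc
U = 3 * 4.539
U = 13.6170

13.6170


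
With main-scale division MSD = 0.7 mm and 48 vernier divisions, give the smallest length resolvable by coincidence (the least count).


LC = MSD / n_div
= 0.7 / 48
= 0.0146

0.0146


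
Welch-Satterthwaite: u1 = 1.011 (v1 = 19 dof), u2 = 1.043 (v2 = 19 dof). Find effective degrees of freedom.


uc = sqrt(u1^2 + u2^2) = sqrt(1.011^2 + 1.043^2) = 1.4525736
v_eff = uc^4 / (u1^4/v1 + u2^4/v2)
= 1.4525736^4 / (1.011^4/19 + 1.043^4/19)
= 4.4519737 / 0.11727088
v_eff = 37.9632

37.9632


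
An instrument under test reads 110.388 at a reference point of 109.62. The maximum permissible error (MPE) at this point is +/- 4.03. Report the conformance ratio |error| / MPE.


e = indication - reference = 110.388 - 109.62 = 0.7680
|e| = 0.7680
ratio = |e| / MPE = 0.7680 / 4.03
ratio = 0.1906

0.1906


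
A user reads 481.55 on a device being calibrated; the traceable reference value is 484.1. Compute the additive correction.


Correction = standard - reading
= 484.1 - 481.55
= 2.5500

2.5500


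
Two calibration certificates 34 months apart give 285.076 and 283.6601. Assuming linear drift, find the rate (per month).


rate = (v2 - v1) / months
= (283.6601 - 285.076) / 34
= -1.4159 / 34
= -0.0416

-0.0416


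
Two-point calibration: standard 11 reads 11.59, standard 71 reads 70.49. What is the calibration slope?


slope = (y2 - y1) / (x2 - x1)
= (70.49 - 11.59) / (71 - 11)
= 58.9000 / 60
= 0.9817

0.9817


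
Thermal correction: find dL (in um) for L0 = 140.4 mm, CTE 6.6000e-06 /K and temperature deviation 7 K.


dL = L * alpha * dT
= 140.4 * 6.6000e-06 * 7
= 0.0064865 mm
dL_um = 0.0064865 * 1000 = 6.4865 um

6.4865


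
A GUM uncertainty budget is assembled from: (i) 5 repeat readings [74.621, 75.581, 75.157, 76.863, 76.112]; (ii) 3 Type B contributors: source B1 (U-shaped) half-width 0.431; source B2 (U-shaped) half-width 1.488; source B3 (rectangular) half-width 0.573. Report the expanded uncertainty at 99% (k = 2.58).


mean = (74.621 + 75.581 + 75.157 + 76.863 + 76.112) / 5 = 75.6668
s = sqrt(sum((x - mean)^2)/(n-1)) = 0.86458846
u_A = s / sqrt(n) = 0.86458846 / sqrt(5) = 0.38665571
u_B1 = 0.431 / sqrt(2) = 0.30476302
u_B2 = 1.488 / sqrt(2) = 1.0521749
u_B3 = 0.573 / sqrt(3) = 0.3308217
uc = sqrt(0.38665571^2 + 0.30476302^2 + 1.0521749^2 + 0.3308217^2) = 1.2078486
U = k * uc = 2.58 * 1.2078486
U = 3.1162

3.1162


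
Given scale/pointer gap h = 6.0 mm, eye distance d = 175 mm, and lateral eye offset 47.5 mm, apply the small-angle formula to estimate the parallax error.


error = h * offset / d
= 6.0 * 47.5 / 175
= 1.6286

1.6286


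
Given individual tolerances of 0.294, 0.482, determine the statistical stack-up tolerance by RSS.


RSS = sqrt(0.294^2 + 0.482^2)
= sqrt(0.31876)
= 0.5646

0.5646


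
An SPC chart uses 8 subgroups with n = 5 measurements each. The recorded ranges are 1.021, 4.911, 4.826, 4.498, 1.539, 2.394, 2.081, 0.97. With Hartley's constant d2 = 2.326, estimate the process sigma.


R_bar = (1.021 + 4.911 + 4.826 + 4.498 + 1.539 + 2.394 + 2.081 + 0.97) / 8
R_bar = 22.24 / 8 = 2.78
sigma_hat = R_bar / d2 = 2.78 / 2.326 = 1.1952

1.1952


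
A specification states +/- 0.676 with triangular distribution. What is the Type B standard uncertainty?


u_B = half_width / sqrt(6)
u_B = 0.676 / 2.4494897
u_B = 0.2760

0.2760


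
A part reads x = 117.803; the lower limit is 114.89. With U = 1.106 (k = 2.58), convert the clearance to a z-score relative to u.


u = U / k = 1.106 / 2.58 = 0.42868217
margin = |LSL - x| = |114.89 - 117.803| = 2.913
z = margin / u = 2.913 / 0.42868217
z = 6.7952

6.7952


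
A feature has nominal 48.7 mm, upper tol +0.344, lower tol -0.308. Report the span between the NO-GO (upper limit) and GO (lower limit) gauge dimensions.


GO = nominal - lower_tol (smallest hole = maximum material condition)
GO = 48.7 - 0.308 = 48.392
NO-GO = nominal + upper_tol (largest hole = least material condition)
NO-GO = 48.7 + 0.344 = 49.044
spread = NO-GO - GO = 49.044 - 48.392 = 0.6520

0.6520


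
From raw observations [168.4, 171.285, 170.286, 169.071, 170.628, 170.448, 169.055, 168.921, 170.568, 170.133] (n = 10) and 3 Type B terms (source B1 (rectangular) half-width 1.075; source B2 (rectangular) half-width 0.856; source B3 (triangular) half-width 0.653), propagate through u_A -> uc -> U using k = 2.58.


mean = (168.4 + 171.285 + 170.286 + 169.071 + 170.628 + 170.448 + 169.055 + 168.921 + 170.568 + 170.133) / 10 = 169.8795
s = sqrt(sum((x - mean)^2)/(n-1)) = 0.94301682
u_A = s / sqrt(n) = 0.94301682 / sqrt(10) = 0.2982081
u_B1 = 1.075 / sqrt(3) = 0.62065154
u_B2 = 0.856 / sqrt(3) = 0.49421183
u_B3 = 0.653 / sqrt(6) = 0.26658613
uc = sqrt(0.2982081^2 + 0.62065154^2 + 0.49421183^2 + 0.26658613^2) = 0.88850993
U = k * uc = 2.58 * 0.88850993
U = 2.2924

2.2924


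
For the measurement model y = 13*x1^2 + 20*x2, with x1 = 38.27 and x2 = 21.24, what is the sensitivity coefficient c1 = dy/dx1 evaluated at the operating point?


y = 13*x1^2 + 20*x2
dy/dx1 = 2*13*x1
Evaluate at x1 = 38.27: c1 = 26 * 38.27
c1 = 995.0200

995.0200


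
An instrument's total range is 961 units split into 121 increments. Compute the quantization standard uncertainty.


resolution = range / divisions
resolution = 961 / 121 = 7.9421488
u_res = resolution / (2*sqrt(3))
u_res = 7.9421488 / 3.4641016
u_res = 2.2927

2.2927
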